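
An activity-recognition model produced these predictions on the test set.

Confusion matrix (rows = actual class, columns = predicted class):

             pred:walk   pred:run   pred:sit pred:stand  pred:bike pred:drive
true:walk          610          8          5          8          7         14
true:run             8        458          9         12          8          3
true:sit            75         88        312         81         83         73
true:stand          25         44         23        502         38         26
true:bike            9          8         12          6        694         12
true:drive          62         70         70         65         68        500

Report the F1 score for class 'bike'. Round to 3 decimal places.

Treat 'bike' as positive and all other classes as negative.
F1 score = 2·TP/(2·TP+FP+FN).
bike: TP=694, FP=7+8+83+38+68=204, FN=9+8+12+6+12=47 → 1388/1639 = 0.8469

0.847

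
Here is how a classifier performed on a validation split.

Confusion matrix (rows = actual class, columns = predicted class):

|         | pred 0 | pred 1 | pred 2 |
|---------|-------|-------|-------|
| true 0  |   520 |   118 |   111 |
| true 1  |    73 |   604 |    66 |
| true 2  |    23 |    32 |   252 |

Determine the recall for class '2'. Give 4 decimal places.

0.8208

recall = TP/(TP+FN).
2: TP=252, FN=23+32=55 → 252/307 = 0.82085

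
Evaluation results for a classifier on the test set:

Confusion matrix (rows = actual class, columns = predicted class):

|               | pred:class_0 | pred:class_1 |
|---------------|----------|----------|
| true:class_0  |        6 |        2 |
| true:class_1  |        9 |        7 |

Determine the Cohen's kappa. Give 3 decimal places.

0.154

Observed agreement pₒ = trace/N = 13/24 = 0.5417
Expected agreement pₑ = Σ (rowᵢ·colᵢ)/N² = (8·15 + 16·9)/24² = 0.4583
κ = (pₒ − pₑ)/(1 − pₑ) = (0.5417 − 0.4583)/(1 − 0.4583) = 0.154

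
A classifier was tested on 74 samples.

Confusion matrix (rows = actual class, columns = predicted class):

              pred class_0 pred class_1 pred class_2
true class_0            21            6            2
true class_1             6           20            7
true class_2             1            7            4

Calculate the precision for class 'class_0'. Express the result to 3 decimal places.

Treat 'class_0' as positive and all other classes as negative.
precision = TP/(TP+FP).
class_0: TP=21, FP=6+1=7 → 21/28 = 0.7500

0.750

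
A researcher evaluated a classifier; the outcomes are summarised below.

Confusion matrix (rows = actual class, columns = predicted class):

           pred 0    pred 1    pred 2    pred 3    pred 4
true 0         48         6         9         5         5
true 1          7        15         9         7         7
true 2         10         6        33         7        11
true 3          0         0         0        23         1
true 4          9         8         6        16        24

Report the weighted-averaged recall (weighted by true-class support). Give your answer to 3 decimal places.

0.526

Per-class recall (TP/(TP+FN)):
  0: TP=48, FN=6+9+5+5=25 → 48/73 = 0.6575
  1: TP=15, FN=7+9+7+7=30 → 15/45 = 0.3333
  2: TP=33, FN=10+6+7+11=34 → 33/67 = 0.4925
  3: TP=23, FN=0+0+0+1=1 → 23/24 = 0.9583
  4: TP=24, FN=9+8+6+16=39 → 24/63 = 0.3810
Weighted-recall = Σ (supportᵢ/N)·recallᵢ with N=272: (73/272)·0.6575 + (45/272)·0.3333 + (67/272)·0.4925 + (24/272)·0.9583 + (63/272)·0.3810 = 0.526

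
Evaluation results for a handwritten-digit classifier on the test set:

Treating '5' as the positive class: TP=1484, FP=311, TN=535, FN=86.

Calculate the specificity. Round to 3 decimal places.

0.632

Specificity = TN/(TN+FP) = 535/(535+311) = 0.632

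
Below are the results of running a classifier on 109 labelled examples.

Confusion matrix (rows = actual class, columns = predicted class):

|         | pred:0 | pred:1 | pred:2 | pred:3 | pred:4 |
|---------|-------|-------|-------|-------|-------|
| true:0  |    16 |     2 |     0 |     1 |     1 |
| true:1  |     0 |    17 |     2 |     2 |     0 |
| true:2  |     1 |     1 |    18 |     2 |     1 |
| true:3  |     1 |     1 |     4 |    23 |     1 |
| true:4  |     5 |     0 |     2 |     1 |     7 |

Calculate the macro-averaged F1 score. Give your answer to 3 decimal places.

Per-class F1 score (2·TP/(2·TP+FP+FN)):
  0: TP=16, FP=0+1+1+5=7, FN=2+0+1+1=4 → 32/43 = 0.7442
  1: TP=17, FP=2+1+1+0=4, FN=0+2+2+0=4 → 34/42 = 0.8095
  2: TP=18, FP=0+2+4+2=8, FN=1+1+2+1=5 → 36/49 = 0.7347
  3: TP=23, FP=1+2+2+1=6, FN=1+1+4+1=7 → 46/59 = 0.7797
  4: TP=7, FP=1+0+1+1=3, FN=5+0+2+1=8 → 14/25 = 0.5600
Macro-F1 score = mean = (0.7442 + 0.8095 + 0.7347 + 0.7797 + 0.5600) / 5 = 0.726

0.726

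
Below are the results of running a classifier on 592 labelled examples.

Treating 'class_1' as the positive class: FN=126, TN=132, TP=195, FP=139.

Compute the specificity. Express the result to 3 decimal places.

0.487

Specificity = TN/(TN+FP) = 132/(132+139) = 0.487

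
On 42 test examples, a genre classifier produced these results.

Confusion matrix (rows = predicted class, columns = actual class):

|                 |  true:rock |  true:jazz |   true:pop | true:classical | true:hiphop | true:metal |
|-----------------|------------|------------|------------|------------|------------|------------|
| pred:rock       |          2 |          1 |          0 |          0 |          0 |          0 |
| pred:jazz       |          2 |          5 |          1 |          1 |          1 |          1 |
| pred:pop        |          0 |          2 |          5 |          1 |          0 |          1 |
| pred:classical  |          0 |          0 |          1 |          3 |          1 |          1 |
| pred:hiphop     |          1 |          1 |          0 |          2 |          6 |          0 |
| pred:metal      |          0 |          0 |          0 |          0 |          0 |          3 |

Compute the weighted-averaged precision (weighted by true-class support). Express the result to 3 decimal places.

0.610

Per-class precision (TP/(TP+FP)):
  rock: TP=2, FP=1+0+0+0+0=1 → 2/3 = 0.6667
  jazz: TP=5, FP=2+1+1+1+1=6 → 5/11 = 0.4545
  pop: TP=5, FP=0+2+1+0+1=4 → 5/9 = 0.5556
  classical: TP=3, FP=0+0+1+1+1=3 → 3/6 = 0.5000
  hiphop: TP=6, FP=1+1+0+2+0=4 → 6/10 = 0.6000
  metal: TP=3, FP=0+0+0+0+0=0 → 3/3 = 1.0000
Weighted-precision = Σ (supportᵢ/N)·precisionᵢ with N=42: (5/42)·0.6667 + (9/42)·0.4545 + (7/42)·0.5556 + (7/42)·0.5000 + (8/42)·0.6000 + (6/42)·1.0000 = 0.610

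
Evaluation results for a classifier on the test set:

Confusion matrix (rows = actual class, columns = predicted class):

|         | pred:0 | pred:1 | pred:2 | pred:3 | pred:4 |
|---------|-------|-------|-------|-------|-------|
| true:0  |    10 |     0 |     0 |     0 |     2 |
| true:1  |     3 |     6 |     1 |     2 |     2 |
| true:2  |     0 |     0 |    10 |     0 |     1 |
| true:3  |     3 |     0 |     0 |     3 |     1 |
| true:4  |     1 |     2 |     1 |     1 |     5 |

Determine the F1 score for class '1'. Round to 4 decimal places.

0.5455

F1 score = 2·TP/(2·TP+FP+FN).
1: TP=6, FP=0+0+0+2=2, FN=3+1+2+2=8 → 12/22 = 0.54545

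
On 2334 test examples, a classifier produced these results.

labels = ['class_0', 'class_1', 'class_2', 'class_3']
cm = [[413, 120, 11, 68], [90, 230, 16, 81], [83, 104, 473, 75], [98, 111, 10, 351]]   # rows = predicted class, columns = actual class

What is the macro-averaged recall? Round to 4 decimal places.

0.6372

Per-class recall (TP/(TP+FN)):
  class_0: TP=413, FN=90+83+98=271 → 413/684 = 0.60380
  class_1: TP=230, FN=120+104+111=335 → 230/565 = 0.40708
  class_2: TP=473, FN=11+16+10=37 → 473/510 = 0.92745
  class_3: TP=351, FN=68+81+75=224 → 351/575 = 0.61043
Macro-recall = mean = (0.60380 + 0.40708 + 0.92745 + 0.61043) / 4 = 0.6372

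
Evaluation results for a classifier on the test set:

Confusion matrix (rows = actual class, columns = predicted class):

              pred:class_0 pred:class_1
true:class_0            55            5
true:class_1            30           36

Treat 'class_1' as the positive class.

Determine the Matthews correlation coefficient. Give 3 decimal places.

MCC = (TP·TN − FP·FN) / √((TP+FP)(TP+FN)(TN+FP)(TN+FN))
Numerator = 36·55 − 5·30 = 1830
Denominator = √(41·66·60·85) = √13800600 = 3714.9159
MCC = 1830 / 3714.9159 = 0.493

0.493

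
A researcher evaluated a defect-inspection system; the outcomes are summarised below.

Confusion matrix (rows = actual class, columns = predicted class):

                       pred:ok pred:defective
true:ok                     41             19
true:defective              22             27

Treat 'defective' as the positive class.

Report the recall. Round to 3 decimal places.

Recall = TP/(TP+FN) = 27/(27+22) = 27/49 = 0.551

0.551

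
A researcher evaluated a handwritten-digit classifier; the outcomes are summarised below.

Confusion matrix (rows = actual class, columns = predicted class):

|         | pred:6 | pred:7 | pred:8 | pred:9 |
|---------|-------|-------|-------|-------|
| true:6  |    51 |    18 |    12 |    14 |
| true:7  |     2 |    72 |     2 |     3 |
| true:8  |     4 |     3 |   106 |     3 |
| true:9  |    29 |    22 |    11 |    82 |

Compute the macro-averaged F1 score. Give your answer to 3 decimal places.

0.708

Per-class F1 score (2·TP/(2·TP+FP+FN)):
  6: TP=51, FP=2+4+29=35, FN=18+12+14=44 → 102/181 = 0.5635
  7: TP=72, FP=18+3+22=43, FN=2+2+3=7 → 144/194 = 0.7423
  8: TP=106, FP=12+2+11=25, FN=4+3+3=10 → 212/247 = 0.8583
  9: TP=82, FP=14+3+3=20, FN=29+22+11=62 → 164/246 = 0.6667
Macro-F1 score = mean = (0.5635 + 0.7423 + 0.8583 + 0.6667) / 4 = 0.708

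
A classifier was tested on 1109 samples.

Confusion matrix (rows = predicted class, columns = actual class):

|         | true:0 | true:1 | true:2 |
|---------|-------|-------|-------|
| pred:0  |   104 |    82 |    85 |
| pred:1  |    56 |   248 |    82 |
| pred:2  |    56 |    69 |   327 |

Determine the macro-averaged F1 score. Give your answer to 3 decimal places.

0.583

Per-class F1 score (2·TP/(2·TP+FP+FN)):
  0: TP=104, FP=82+85=167, FN=56+56=112 → 208/487 = 0.4271
  1: TP=248, FP=56+82=138, FN=82+69=151 → 496/785 = 0.6318
  2: TP=327, FP=56+69=125, FN=85+82=167 → 654/946 = 0.6913
Macro-F1 score = mean = (0.4271 + 0.6318 + 0.6913) / 3 = 0.583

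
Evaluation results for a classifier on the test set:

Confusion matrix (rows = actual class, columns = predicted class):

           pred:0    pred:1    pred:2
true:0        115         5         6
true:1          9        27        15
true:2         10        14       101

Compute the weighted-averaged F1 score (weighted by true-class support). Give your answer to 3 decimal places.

0.802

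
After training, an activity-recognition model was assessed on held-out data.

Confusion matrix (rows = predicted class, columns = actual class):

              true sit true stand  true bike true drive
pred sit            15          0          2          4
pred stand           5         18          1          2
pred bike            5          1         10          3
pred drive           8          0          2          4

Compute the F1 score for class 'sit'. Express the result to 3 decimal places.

F1 score = 2·TP/(2·TP+FP+FN).
sit: TP=15, FP=0+2+4=6, FN=5+5+8=18 → 30/54 = 0.5556

0.556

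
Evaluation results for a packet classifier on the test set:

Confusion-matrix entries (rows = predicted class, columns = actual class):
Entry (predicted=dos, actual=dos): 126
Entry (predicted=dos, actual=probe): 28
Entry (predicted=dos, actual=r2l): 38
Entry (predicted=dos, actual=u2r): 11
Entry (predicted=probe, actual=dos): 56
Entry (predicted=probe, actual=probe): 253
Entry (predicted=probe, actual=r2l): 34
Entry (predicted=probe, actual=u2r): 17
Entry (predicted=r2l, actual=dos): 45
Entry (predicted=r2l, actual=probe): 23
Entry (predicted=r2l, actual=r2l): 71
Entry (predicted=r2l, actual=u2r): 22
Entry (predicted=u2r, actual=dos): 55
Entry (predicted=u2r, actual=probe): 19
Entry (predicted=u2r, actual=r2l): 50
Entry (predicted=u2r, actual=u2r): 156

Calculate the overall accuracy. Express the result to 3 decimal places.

Accuracy = trace / total = (126+253+71+156=606) / 1004 = 606/1004 = 0.604

0.604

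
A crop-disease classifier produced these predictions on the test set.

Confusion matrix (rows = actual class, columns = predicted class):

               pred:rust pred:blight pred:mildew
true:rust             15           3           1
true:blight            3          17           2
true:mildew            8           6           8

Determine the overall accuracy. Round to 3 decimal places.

0.635

Accuracy = trace / total = (15+17+8=40) / 63 = 40/63 = 0.635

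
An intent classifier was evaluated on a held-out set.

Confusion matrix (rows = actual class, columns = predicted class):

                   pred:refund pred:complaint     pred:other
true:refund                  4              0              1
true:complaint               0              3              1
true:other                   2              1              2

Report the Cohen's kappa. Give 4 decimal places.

0.4615

Observed agreement pₒ = trace/N = 9/14 = 0.64286
Expected agreement pₑ = Σ (rowᵢ·colᵢ)/N² = (5·6 + 4·4 + 5·4)/14² = 0.33673
κ = (pₒ − pₑ)/(1 − pₑ) = (0.64286 − 0.33673)/(1 − 0.33673) = 0.4615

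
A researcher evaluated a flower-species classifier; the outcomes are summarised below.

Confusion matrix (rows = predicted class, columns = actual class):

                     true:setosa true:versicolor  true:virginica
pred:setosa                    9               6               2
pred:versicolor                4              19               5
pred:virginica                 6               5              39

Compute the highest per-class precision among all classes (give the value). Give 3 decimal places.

Per-class precision (TP/(TP+FP)):
  setosa: TP=9, FP=6+2=8 → 9/17 = 0.5294
  versicolor: TP=19, FP=4+5=9 → 19/28 = 0.6786
  virginica: TP=39, FP=6+5=11 → 39/50 = 0.7800
Highest is class 'virginica' with precision = 0.780.

0.780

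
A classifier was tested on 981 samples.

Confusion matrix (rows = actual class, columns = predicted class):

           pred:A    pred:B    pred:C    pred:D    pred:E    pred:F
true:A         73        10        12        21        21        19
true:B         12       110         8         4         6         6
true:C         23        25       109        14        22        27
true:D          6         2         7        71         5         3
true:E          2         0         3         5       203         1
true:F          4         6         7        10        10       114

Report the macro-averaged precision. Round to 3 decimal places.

Per-class precision (TP/(TP+FP)):
  A: TP=73, FP=12+23+6+2+4=47 → 73/120 = 0.6083
  B: TP=110, FP=10+25+2+0+6=43 → 110/153 = 0.7190
  C: TP=109, FP=12+8+7+3+7=37 → 109/146 = 0.7466
  D: TP=71, FP=21+4+14+5+10=54 → 71/125 = 0.5680
  E: TP=203, FP=21+6+22+5+10=64 → 203/267 = 0.7603
  F: TP=114, FP=19+6+27+3+1=56 → 114/170 = 0.6706
Macro-precision = mean = (0.6083 + 0.7190 + 0.7466 + 0.5680 + 0.7603 + 0.6706) / 6 = 0.679

0.679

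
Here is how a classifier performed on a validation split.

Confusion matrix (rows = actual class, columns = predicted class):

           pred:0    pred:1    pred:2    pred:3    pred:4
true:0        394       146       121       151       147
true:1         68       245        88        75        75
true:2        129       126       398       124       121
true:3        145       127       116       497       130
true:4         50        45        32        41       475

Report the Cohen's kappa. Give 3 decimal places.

Observed agreement pₒ = trace/N = 2009/4066 = 0.4941
Expected agreement pₑ = Σ (rowᵢ·colᵢ)/N² = (959·786 + 551·689 + 898·755 + 1015·888 + 643·948)/4066² = 0.2010
κ = (pₒ − pₑ)/(1 − pₑ) = (0.4941 − 0.2010)/(1 − 0.2010) = 0.367

0.367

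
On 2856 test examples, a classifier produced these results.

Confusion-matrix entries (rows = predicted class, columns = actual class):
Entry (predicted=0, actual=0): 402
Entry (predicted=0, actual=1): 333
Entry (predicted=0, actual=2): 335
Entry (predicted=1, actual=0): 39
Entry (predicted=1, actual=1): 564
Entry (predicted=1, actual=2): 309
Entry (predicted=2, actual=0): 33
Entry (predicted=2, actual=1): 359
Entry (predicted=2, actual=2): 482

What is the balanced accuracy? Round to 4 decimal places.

Balanced accuracy = mean of per-class recall.
  0: recall = 402/474 = 0.84810
  1: recall = 564/1256 = 0.44904
  2: recall = 482/1126 = 0.42806
Mean = (0.84810 + 0.44904 + 0.42806) / 3 = 0.5751

0.5751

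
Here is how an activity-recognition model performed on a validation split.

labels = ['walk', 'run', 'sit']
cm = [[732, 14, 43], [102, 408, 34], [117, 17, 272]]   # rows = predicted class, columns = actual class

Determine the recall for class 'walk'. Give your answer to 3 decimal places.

0.770

recall = TP/(TP+FN).
walk: TP=732, FN=102+117=219 → 732/951 = 0.7697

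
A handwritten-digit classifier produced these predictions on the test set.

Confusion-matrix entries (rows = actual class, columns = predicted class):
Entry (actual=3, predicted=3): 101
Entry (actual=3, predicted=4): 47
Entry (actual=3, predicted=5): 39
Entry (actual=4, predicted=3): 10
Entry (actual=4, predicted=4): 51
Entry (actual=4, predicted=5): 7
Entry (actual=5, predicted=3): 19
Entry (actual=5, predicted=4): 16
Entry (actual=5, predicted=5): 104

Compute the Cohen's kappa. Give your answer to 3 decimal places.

Observed agreement pₒ = trace/N = 256/394 = 0.6497
Expected agreement pₑ = Σ (rowᵢ·colᵢ)/N² = (187·130 + 68·114 + 139·150)/394² = 0.3408
κ = (pₒ − pₑ)/(1 − pₑ) = (0.6497 − 0.3408)/(1 − 0.3408) = 0.469

0.469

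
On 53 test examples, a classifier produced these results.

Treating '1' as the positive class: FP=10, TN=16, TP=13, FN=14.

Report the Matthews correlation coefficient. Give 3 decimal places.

0.098

MCC = (TP·TN − FP·FN) / √((TP+FP)(TP+FN)(TN+FP)(TN+FN))
Numerator = 13·16 − 10·14 = 68
Denominator = √(23·27·26·30) = √484380 = 695.9741
MCC = 68 / 695.9741 = 0.098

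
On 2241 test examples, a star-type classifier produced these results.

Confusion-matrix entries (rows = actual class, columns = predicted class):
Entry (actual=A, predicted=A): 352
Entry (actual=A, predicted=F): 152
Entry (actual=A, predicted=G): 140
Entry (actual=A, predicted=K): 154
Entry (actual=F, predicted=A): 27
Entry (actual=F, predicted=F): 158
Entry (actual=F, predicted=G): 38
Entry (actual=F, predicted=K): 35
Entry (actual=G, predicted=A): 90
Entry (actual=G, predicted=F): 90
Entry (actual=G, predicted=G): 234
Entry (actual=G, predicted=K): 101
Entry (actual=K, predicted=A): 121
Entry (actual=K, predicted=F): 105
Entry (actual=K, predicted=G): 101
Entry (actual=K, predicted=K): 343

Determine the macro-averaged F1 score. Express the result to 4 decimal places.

Per-class F1 score (2·TP/(2·TP+FP+FN)):
  A: TP=352, FP=27+90+121=238, FN=152+140+154=446 → 704/1388 = 0.50720
  F: TP=158, FP=152+90+105=347, FN=27+38+35=100 → 316/763 = 0.41415
  G: TP=234, FP=140+38+101=279, FN=90+90+101=281 → 468/1028 = 0.45525
  K: TP=343, FP=154+35+101=290, FN=121+105+101=327 → 686/1303 = 0.52648
Macro-F1 score = mean = (0.50720 + 0.41415 + 0.45525 + 0.52648) / 4 = 0.4758

0.4758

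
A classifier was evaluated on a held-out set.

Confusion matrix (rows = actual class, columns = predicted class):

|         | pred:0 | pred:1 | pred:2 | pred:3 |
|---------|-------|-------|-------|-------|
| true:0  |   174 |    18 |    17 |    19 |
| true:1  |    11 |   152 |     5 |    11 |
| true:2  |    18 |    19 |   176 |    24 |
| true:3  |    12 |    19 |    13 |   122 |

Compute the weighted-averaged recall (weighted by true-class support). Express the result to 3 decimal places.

0.770

Per-class recall (TP/(TP+FN)):
  0: TP=174, FN=18+17+19=54 → 174/228 = 0.7632
  1: TP=152, FN=11+5+11=27 → 152/179 = 0.8492
  2: TP=176, FN=18+19+24=61 → 176/237 = 0.7426
  3: TP=122, FN=12+19+13=44 → 122/166 = 0.7349
Weighted-recall = Σ (supportᵢ/N)·recallᵢ with N=810: (228/810)·0.7632 + (179/810)·0.8492 + (237/810)·0.7426 + (166/810)·0.7349 = 0.770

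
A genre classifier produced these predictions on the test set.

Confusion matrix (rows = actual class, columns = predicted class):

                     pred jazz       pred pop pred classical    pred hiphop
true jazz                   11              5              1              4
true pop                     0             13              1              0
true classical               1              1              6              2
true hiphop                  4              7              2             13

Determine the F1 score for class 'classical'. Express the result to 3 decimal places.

F1 score = 2·TP/(2·TP+FP+FN).
classical: TP=6, FP=1+1+2=4, FN=1+1+2=4 → 12/20 = 0.6000

0.600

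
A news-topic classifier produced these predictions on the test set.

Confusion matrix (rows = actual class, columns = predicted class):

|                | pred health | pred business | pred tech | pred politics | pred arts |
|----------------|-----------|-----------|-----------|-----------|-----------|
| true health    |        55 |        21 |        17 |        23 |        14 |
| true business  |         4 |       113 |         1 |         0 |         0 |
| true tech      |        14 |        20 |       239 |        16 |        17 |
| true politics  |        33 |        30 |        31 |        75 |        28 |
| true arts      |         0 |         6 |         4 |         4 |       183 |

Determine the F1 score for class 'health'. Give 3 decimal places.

F1 score = 2·TP/(2·TP+FP+FN).
health: TP=55, FP=4+14+33+0=51, FN=21+17+23+14=75 → 110/236 = 0.4661

0.466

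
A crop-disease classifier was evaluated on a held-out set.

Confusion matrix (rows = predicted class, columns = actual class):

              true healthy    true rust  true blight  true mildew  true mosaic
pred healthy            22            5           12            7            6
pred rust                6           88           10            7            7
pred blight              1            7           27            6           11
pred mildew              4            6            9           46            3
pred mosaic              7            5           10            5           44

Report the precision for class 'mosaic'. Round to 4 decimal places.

0.6197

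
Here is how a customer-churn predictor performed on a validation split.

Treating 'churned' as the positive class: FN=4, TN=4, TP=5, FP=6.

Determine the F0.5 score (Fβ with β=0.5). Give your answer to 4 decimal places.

Fβ = (1+β²)·TP / ((1+β²)·TP + β²·FN + FP), with β²=1/4
= 1.25·5 / (1.25·5 + 0.25·4 + 6) = 0.4717

0.4717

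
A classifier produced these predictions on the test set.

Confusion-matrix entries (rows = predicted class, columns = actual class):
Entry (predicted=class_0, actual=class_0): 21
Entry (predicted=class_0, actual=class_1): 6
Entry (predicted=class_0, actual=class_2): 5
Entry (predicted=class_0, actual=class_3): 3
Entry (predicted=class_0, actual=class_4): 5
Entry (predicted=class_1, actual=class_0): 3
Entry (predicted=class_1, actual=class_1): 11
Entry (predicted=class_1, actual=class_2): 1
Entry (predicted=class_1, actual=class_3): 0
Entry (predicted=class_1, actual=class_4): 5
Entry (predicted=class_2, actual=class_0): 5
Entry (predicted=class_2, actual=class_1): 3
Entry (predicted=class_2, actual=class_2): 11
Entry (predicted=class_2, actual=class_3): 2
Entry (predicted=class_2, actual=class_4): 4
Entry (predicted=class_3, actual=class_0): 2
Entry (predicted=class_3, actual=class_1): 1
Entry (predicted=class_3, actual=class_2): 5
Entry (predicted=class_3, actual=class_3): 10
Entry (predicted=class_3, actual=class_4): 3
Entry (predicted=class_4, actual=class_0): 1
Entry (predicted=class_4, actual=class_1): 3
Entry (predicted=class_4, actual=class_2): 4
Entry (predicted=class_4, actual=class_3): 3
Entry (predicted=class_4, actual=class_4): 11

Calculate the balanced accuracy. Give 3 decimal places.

Balanced accuracy = mean of per-class recall.
  class_0: recall = 21/32 = 0.6563
  class_1: recall = 11/24 = 0.4583
  class_2: recall = 11/26 = 0.4231
  class_3: recall = 10/18 = 0.5556
  class_4: recall = 11/28 = 0.3929
Mean = (0.6563 + 0.4583 + 0.4231 + 0.5556 + 0.3929) / 5 = 0.497

0.497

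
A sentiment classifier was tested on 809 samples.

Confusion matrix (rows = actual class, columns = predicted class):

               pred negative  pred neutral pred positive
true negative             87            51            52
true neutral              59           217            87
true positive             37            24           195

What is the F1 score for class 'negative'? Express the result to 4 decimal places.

0.4665

One-vs-rest for 'negative': TP = diagonal; FP = other classes predicted 'negative'; FN = 'negative' predicted as other.
F1 score = 2·TP/(2·TP+FP+FN).
negative: TP=87, FP=59+37=96, FN=51+52=103 → 174/373 = 0.46649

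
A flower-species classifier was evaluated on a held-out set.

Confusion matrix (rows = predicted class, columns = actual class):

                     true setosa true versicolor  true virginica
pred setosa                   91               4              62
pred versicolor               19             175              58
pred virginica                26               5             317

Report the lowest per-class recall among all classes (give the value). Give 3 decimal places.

0.669

Per-class recall (TP/(TP+FN)):
  setosa: TP=91, FN=19+26=45 → 91/136 = 0.6691
  versicolor: TP=175, FN=4+5=9 → 175/184 = 0.9511
  virginica: TP=317, FN=62+58=120 → 317/437 = 0.7254
Lowest is class 'setosa' with recall = 0.669.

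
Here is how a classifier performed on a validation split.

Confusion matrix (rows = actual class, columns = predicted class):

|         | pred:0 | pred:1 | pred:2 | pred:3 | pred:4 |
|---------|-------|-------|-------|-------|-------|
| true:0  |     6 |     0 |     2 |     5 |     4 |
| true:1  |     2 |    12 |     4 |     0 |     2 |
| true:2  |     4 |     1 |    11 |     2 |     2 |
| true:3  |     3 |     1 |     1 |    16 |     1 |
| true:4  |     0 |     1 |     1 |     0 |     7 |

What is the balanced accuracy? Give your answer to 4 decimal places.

Balanced accuracy = mean of per-class recall.
  0: recall = 6/17 = 0.35294
  1: recall = 12/20 = 0.60000
  2: recall = 11/20 = 0.55000
  3: recall = 16/22 = 0.72727
  4: recall = 7/9 = 0.77778
Mean = (0.35294 + 0.60000 + 0.55000 + 0.72727 + 0.77778) / 5 = 0.6016

0.6016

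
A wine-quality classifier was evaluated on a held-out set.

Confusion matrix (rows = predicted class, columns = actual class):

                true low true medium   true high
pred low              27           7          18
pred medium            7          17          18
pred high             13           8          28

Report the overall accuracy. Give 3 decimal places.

0.503

Accuracy = trace / total = (27+17+28=72) / 143 = 72/143 = 0.503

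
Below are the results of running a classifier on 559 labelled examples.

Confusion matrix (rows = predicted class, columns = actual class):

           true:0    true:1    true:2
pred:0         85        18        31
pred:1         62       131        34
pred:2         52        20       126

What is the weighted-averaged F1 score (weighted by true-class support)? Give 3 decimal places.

Per-class F1 score (2·TP/(2·TP+FP+FN)):
  0: TP=85, FP=18+31=49, FN=62+52=114 → 170/333 = 0.5105
  1: TP=131, FP=62+34=96, FN=18+20=38 → 262/396 = 0.6616
  2: TP=126, FP=52+20=72, FN=31+34=65 → 252/389 = 0.6478
Weighted-F1 score = Σ (supportᵢ/N)·F1 scoreᵢ with N=559: (199/559)·0.5105 + (169/559)·0.6616 + (191/559)·0.6478 = 0.603

0.603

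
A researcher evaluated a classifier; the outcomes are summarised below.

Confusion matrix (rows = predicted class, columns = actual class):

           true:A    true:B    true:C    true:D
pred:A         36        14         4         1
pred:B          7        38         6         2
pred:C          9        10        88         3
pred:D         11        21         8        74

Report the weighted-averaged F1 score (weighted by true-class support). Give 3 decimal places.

0.699

Per-class F1 score (2·TP/(2·TP+FP+FN)):
  A: TP=36, FP=14+4+1=19, FN=7+9+11=27 → 72/118 = 0.6102
  B: TP=38, FP=7+6+2=15, FN=14+10+21=45 → 76/136 = 0.5588
  C: TP=88, FP=9+10+3=22, FN=4+6+8=18 → 176/216 = 0.8148
  D: TP=74, FP=11+21+8=40, FN=1+2+3=6 → 148/194 = 0.7629
Weighted-F1 score = Σ (supportᵢ/N)·F1 scoreᵢ with N=332: (63/332)·0.6102 + (83/332)·0.5588 + (106/332)·0.8148 + (80/332)·0.7629 = 0.699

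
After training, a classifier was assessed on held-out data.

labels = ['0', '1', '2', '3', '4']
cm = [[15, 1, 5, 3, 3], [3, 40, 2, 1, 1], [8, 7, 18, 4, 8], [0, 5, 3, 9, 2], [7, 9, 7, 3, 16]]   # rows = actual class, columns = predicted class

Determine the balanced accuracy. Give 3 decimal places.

0.532

Balanced accuracy = mean of per-class recall.
  0: recall = 15/27 = 0.5556
  1: recall = 40/47 = 0.8511
  2: recall = 18/45 = 0.4000
  3: recall = 9/19 = 0.4737
  4: recall = 16/42 = 0.3810
Mean = (0.5556 + 0.8511 + 0.4000 + 0.4737 + 0.3810) / 5 = 0.532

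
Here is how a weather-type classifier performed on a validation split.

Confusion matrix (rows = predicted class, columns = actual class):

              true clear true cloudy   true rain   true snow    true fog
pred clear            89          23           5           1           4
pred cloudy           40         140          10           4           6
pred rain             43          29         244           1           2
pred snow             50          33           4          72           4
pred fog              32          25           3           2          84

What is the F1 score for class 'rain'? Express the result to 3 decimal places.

0.834

Treat 'rain' as positive and all other classes as negative.
F1 score = 2·TP/(2·TP+FP+FN).
rain: TP=244, FP=43+29+1+2=75, FN=5+10+4+3=22 → 488/585 = 0.8342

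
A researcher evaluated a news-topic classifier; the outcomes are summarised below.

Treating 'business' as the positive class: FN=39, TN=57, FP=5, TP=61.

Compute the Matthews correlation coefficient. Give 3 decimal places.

0.524

MCC = (TP·TN − FP·FN) / √((TP+FP)(TP+FN)(TN+FP)(TN+FN))
Numerator = 61·57 − 5·39 = 3282
Denominator = √(66·100·62·96) = √39283200 = 6267.6311
MCC = 3282 / 6267.6311 = 0.524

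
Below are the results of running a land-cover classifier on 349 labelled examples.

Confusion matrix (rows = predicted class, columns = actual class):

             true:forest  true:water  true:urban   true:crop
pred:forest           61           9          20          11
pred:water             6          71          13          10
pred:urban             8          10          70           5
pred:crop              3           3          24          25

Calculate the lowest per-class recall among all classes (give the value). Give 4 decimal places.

0.4902

Per-class recall (TP/(TP+FN)):
  forest: TP=61, FN=6+8+3=17 → 61/78 = 0.78205
  water: TP=71, FN=9+10+3=22 → 71/93 = 0.76344
  urban: TP=70, FN=20+13+24=57 → 70/127 = 0.55118
  crop: TP=25, FN=11+10+5=26 → 25/51 = 0.49020
Lowest is class 'crop' with recall = 0.4902.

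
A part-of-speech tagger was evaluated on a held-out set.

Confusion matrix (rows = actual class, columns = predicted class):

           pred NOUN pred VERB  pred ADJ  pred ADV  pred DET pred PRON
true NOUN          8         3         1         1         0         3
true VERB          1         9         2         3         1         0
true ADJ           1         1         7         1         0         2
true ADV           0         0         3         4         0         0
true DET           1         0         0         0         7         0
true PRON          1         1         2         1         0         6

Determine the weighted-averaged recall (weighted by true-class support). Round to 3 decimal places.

Per-class recall (TP/(TP+FN)):
  NOUN: TP=8, FN=3+1+1+0+3=8 → 8/16 = 0.5000
  VERB: TP=9, FN=1+2+3+1+0=7 → 9/16 = 0.5625
  ADJ: TP=7, FN=1+1+1+0+2=5 → 7/12 = 0.5833
  ADV: TP=4, FN=0+0+3+0+0=3 → 4/7 = 0.5714
  DET: TP=7, FN=1+0+0+0+0=1 → 7/8 = 0.8750
  PRON: TP=6, FN=1+1+2+1+0=5 → 6/11 = 0.5455
Weighted-recall = Σ (supportᵢ/N)·recallᵢ with N=70: (16/70)·0.5000 + (16/70)·0.5625 + (12/70)·0.5833 + (7/70)·0.5714 + (8/70)·0.8750 + (11/70)·0.5455 = 0.586

0.586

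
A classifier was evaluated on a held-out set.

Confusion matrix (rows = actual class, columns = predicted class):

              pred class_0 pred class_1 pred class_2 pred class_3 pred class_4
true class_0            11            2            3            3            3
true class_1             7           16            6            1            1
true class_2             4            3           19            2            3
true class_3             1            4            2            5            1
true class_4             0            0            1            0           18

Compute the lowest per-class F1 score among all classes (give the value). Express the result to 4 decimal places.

Per-class F1 score (2·TP/(2·TP+FP+FN)):
  class_0: TP=11, FP=7+4+1+0=12, FN=2+3+3+3=11 → 22/45 = 0.48889
  class_1: TP=16, FP=2+3+4+0=9, FN=7+6+1+1=15 → 32/56 = 0.57143
  class_2: TP=19, FP=3+6+2+1=12, FN=4+3+2+3=12 → 38/62 = 0.61290
  class_3: TP=5, FP=3+1+2+0=6, FN=1+4+2+1=8 → 10/24 = 0.41667
  class_4: TP=18, FP=3+1+3+1=8, FN=0+0+1+0=1 → 36/45 = 0.80000
Lowest is class 'class_3' with F1 score = 0.4167.

0.4167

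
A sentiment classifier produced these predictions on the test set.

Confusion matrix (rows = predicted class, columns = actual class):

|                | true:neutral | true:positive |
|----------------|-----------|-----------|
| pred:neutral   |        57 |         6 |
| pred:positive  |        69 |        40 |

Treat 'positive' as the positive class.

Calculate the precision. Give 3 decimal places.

Precision = TP/(TP+FP) = 40/(40+69) = 40/109 = 0.367

0.367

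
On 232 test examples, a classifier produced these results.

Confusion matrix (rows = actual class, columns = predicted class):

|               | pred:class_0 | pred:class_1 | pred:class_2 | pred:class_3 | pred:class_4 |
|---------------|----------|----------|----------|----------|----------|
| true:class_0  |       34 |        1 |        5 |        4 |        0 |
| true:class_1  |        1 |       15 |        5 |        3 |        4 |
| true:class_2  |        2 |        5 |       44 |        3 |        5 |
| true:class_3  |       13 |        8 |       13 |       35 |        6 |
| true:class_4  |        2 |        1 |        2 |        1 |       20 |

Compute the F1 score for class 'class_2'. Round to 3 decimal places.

F1 score = 2·TP/(2·TP+FP+FN).
class_2: TP=44, FP=5+5+13+2=25, FN=2+5+3+5=15 → 88/128 = 0.6875

0.688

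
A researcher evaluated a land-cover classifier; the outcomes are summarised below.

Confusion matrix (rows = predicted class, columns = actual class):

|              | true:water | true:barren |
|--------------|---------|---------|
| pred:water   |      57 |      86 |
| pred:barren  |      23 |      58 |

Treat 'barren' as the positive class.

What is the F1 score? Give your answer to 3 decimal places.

Precision = TP/(TP+FP) = 58/81 = 0.7160
Recall = TP/(TP+FN) = 58/144 = 0.4028
F1 = 2·TP/(2·TP+FP+FN) = 116/225 = 0.516

0.516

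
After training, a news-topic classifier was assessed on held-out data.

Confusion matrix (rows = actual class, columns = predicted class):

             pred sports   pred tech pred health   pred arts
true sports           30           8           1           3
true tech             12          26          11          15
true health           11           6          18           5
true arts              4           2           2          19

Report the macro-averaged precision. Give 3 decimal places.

0.540

Per-class precision (TP/(TP+FP)):
  sports: TP=30, FP=12+11+4=27 → 30/57 = 0.5263
  tech: TP=26, FP=8+6+2=16 → 26/42 = 0.6190
  health: TP=18, FP=1+11+2=14 → 18/32 = 0.5625
  arts: TP=19, FP=3+15+5=23 → 19/42 = 0.4524
Macro-precision = mean = (0.5263 + 0.6190 + 0.5625 + 0.4524) / 4 = 0.540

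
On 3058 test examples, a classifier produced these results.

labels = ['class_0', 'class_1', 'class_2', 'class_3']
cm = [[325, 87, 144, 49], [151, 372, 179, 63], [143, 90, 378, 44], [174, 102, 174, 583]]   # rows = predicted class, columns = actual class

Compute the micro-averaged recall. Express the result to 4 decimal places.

Micro-averaging pools counts across classes: ΣTP=1658, ΣFP=1400, ΣFN=1400.
Micro-recall = TP/(TP+FN) on pooled counts = 0.5422 (equals overall accuracy in single-label multiclass).

0.5422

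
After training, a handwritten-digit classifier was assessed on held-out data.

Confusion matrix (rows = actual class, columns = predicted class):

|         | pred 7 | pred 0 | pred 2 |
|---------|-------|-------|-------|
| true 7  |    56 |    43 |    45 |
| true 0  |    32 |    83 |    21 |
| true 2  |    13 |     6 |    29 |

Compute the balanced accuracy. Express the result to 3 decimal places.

0.534

Balanced accuracy = mean of per-class recall.
  7: recall = 56/144 = 0.3889
  0: recall = 83/136 = 0.6103
  2: recall = 29/48 = 0.6042
Mean = (0.3889 + 0.6103 + 0.6042) / 3 = 0.534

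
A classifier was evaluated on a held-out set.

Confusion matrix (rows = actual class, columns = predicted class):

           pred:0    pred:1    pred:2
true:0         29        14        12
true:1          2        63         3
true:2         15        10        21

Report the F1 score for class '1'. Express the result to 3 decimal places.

0.813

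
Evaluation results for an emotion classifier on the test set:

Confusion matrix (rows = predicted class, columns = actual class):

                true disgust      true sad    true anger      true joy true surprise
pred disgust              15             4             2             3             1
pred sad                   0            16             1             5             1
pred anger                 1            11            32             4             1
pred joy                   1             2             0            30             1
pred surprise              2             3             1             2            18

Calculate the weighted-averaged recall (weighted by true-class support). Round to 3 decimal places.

0.707

Per-class recall (TP/(TP+FN)):
  disgust: TP=15, FN=0+1+1+2=4 → 15/19 = 0.7895
  sad: TP=16, FN=4+11+2+3=20 → 16/36 = 0.4444
  anger: TP=32, FN=2+1+0+1=4 → 32/36 = 0.8889
  joy: TP=30, FN=3+5+4+2=14 → 30/44 = 0.6818
  surprise: TP=18, FN=1+1+1+1=4 → 18/22 = 0.8182
Weighted-recall = Σ (supportᵢ/N)·recallᵢ with N=157: (19/157)·0.7895 + (36/157)·0.4444 + (36/157)·0.8889 + (44/157)·0.6818 + (22/157)·0.8182 = 0.707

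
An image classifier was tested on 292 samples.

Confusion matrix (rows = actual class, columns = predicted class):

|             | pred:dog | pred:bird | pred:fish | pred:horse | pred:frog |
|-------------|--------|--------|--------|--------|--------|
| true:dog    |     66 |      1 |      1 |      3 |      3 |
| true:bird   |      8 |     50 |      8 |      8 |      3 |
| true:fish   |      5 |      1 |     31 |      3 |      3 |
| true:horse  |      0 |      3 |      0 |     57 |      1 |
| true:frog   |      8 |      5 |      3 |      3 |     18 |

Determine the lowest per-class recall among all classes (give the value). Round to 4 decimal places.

0.4865

Per-class recall (TP/(TP+FN)):
  dog: TP=66, FN=1+1+3+3=8 → 66/74 = 0.89189
  bird: TP=50, FN=8+8+8+3=27 → 50/77 = 0.64935
  fish: TP=31, FN=5+1+3+3=12 → 31/43 = 0.72093
  horse: TP=57, FN=0+3+0+1=4 → 57/61 = 0.93443
  frog: TP=18, FN=8+5+3+3=19 → 18/37 = 0.48649
Lowest is class 'frog' with recall = 0.4865.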